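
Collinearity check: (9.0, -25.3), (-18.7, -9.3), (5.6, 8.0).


Cross product: ((-18.7)-9)*(8-(-25.3)) - ((-9.3)-(-25.3))*(5.6-9)
= -868.01

No, not collinear


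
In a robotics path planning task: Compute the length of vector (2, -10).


|u| = sqrt(2^2 + (-10)^2) = sqrt(104) = 10.198

10.198


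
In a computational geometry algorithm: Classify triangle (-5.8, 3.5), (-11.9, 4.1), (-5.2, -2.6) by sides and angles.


Side lengths squared: AB^2=37.57, BC^2=89.78, CA^2=37.57
Sorted: [37.57, 37.57, 89.78]
By sides: Isosceles, By angles: Obtuse

Isosceles, Obtuse


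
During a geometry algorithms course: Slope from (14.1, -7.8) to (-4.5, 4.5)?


slope = (y2-y1)/(x2-x1) = (4.5-(-7.8))/((-4.5)-14.1) = 12.3/(-18.6) = -0.6613

-0.6613


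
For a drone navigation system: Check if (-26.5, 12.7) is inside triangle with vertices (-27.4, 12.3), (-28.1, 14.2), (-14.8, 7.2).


Cross products: AB x AP = -1.99, BC x BP = -8.75, CA x CP = -9.63
All same sign? yes

Yes, inside


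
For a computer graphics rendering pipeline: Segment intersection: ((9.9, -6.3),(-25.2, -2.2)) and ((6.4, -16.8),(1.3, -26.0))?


Cross products: d1=-21.35, d2=-365.18, d3=382.9, d4=726.73
d1*d2 < 0 and d3*d4 < 0? no

No, they don't intersect


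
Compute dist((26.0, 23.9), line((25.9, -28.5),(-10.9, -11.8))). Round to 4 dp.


|cross product| = 1929.99
|line direction| = sqrt(1633.13) = 40.412
Distance = 1929.99/sqrt(1633.13) = 47.7578

47.7578


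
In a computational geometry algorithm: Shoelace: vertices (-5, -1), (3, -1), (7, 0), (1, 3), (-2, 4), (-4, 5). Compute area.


Shoelace sum: ((-5)*(-1) - 3*(-1)) + (3*0 - 7*(-1)) + (7*3 - 1*0) + (1*4 - (-2)*3) + ((-2)*5 - (-4)*4) + ((-4)*(-1) - (-5)*5)
= 81
Area = |81|/2 = 40.5

40.5


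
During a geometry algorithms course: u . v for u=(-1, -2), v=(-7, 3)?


u . v = u_x*v_x + u_y*v_y = (-1)*(-7) + (-2)*3
= 7 + (-6) = 1

1


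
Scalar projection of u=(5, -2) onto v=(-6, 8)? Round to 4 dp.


u.v = -46, |v| = sqrt(100) = 10
Scalar projection = u.v / |v| = -46 / sqrt(100) = -4.6

-4.6


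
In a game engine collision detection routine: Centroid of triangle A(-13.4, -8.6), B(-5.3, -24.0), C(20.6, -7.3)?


Centroid = ((x_A+x_B+x_C)/3, (y_A+y_B+y_C)/3)
= (((-13.4)+(-5.3)+20.6)/3, ((-8.6)+(-24)+(-7.3))/3)
= (0.6333, -13.3)

(0.6333, -13.3)


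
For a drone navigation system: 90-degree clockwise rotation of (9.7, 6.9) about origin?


90° CW: (x,y) -> (y, -x)
(9.7,6.9) -> (6.9, -9.7)

(6.9, -9.7)


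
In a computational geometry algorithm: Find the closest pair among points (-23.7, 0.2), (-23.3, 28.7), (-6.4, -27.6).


d(P0,P1) = 28.5028, d(P0,P2) = 32.7434, d(P1,P2) = 58.7818
Closest: P0 and P1

Closest pair: (-23.7, 0.2) and (-23.3, 28.7), distance = 28.5028


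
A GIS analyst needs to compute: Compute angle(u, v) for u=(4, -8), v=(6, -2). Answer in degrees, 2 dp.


u.v = 40, |u| = sqrt(80) = 8.9443, |v| = sqrt(40) = 6.3246
cos(theta) = u.v/(|u||v|) = 40/sqrt(3200) = 0.707107
theta = acos(0.707107) = 45 degrees

45 degrees


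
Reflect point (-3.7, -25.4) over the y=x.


Reflection over y=x: (x,y) -> (y,x)
(-3.7, -25.4) -> (-25.4, -3.7)

(-25.4, -3.7)


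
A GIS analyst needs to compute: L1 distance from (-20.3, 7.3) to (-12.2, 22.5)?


|(-20.3)-(-12.2)| + |7.3-22.5| = 8.1 + 15.2 = 23.3

23.3


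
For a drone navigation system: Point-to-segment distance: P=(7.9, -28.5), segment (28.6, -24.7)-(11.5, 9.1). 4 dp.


Project P onto AB: t = 0.1572 (clamped to [0,1])
Closest point on segment: (25.9122, -19.3873)
Distance: 20.1862

20.1862


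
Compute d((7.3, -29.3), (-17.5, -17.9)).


dx=-24.8, dy=11.4
d^2 = (-24.8)^2 + 11.4^2 = 745
d = sqrt(745) = 27.2947

27.2947


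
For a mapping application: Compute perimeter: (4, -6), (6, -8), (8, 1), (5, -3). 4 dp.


Sides: (4, -6)->(6, -8): sqrt(8) = 2.828427, (6, -8)->(8, 1): sqrt(85) = 9.219544, (8, 1)->(5, -3): sqrt(25) = 5, (5, -3)->(4, -6): sqrt(10) = 3.162278
Sum = 20.210249
Perimeter = 20.2102

20.2102


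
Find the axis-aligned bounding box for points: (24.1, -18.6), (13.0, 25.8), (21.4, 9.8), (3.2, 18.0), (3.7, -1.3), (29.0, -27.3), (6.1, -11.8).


x range: [3.2, 29]
y range: [-27.3, 25.8]
Bounding box: (3.2,-27.3) to (29,25.8)

(3.2,-27.3) to (29,25.8)


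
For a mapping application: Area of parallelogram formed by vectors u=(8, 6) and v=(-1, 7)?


|u x v| = |8*7 - 6*(-1)|
= |56 - (-6)| = 62

62


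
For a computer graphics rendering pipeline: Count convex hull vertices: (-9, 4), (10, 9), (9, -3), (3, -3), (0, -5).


Convex hull vertices (CCW): (-9, 4), (0, -5), (9, -3), (10, 9)
Count = 4

4


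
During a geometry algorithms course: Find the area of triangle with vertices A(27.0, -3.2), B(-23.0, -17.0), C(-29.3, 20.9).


Area = |x_A(y_B-y_C) + x_B(y_C-y_A) + x_C(y_A-y_B)|/2
= |(-1023.3) + (-554.3) + (-404.34)|/2
= 1981.94/2 = 990.97

990.97


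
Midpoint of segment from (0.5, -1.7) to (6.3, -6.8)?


M = ((0.5+6.3)/2, ((-1.7)+(-6.8))/2)
= (3.4, -4.25)

(3.4, -4.25)


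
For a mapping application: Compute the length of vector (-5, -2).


|u| = sqrt((-5)^2 + (-2)^2) = sqrt(29) = 5.3852

5.3852


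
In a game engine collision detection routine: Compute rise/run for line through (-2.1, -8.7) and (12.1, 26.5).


slope = (y2-y1)/(x2-x1) = (26.5-(-8.7))/(12.1-(-2.1)) = 35.2/14.2 = 2.4789

2.4789


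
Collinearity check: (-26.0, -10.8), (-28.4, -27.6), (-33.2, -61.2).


Cross product: ((-28.4)-(-26))*((-61.2)-(-10.8)) - ((-27.6)-(-10.8))*((-33.2)-(-26))
= 0

Yes, collinear


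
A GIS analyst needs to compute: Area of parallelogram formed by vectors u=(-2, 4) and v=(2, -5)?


|u x v| = |(-2)*(-5) - 4*2|
= |10 - 8| = 2

2


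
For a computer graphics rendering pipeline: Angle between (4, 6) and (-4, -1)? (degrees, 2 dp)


u.v = -22, |u| = sqrt(52) = 7.2111, |v| = sqrt(17) = 4.1231
cos(theta) = u.v/(|u||v|) = -22/sqrt(884) = -0.73994
theta = acos(-0.73994) = 137.73 degrees

137.73 degrees


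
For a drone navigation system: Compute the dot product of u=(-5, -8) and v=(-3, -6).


u . v = u_x*v_x + u_y*v_y = (-5)*(-3) + (-8)*(-6)
= 15 + 48 = 63

63


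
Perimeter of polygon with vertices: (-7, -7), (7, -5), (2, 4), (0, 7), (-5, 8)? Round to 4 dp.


Sides: (-7, -7)->(7, -5): sqrt(200) = 14.142136, (7, -5)->(2, 4): sqrt(106) = 10.29563, (2, 4)->(0, 7): sqrt(13) = 3.605551, (0, 7)->(-5, 8): sqrt(26) = 5.09902, (-5, 8)->(-7, -7): sqrt(229) = 15.132746
Sum = 48.275083
Perimeter = 48.2751

48.2751


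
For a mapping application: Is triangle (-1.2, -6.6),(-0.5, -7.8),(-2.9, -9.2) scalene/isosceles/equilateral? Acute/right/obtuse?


Side lengths squared: AB^2=1.93, BC^2=7.72, CA^2=9.65
Sorted: [1.93, 7.72, 9.65]
By sides: Scalene, By angles: Right

Scalene, Right


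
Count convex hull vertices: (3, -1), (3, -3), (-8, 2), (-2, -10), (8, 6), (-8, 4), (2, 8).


Convex hull vertices (CCW): (-8, 2), (-2, -10), (3, -3), (8, 6), (2, 8), (-8, 4)
Count = 6

6


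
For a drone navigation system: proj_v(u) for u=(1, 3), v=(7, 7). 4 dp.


u.v = 28, |v| = sqrt(98) = 9.8995
Scalar projection = u.v / |v| = 28 / sqrt(98) = 2.8284

2.8284


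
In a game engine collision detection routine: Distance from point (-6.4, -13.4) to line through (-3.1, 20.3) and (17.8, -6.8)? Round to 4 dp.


|cross product| = 793.76
|line direction| = sqrt(1171.22) = 34.2231
Distance = 793.76/sqrt(1171.22) = 23.1937

23.1937


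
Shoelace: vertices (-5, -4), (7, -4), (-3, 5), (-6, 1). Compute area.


Shoelace sum: ((-5)*(-4) - 7*(-4)) + (7*5 - (-3)*(-4)) + ((-3)*1 - (-6)*5) + ((-6)*(-4) - (-5)*1)
= 127
Area = |127|/2 = 63.5

63.5


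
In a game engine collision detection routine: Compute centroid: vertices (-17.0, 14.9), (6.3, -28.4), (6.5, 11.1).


Centroid = ((x_A+x_B+x_C)/3, (y_A+y_B+y_C)/3)
= (((-17)+6.3+6.5)/3, (14.9+(-28.4)+11.1)/3)
= (-1.4, -0.8)

(-1.4, -0.8)


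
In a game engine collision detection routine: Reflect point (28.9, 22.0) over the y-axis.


Reflection over y-axis: (x,y) -> (-x,y)
(28.9, 22) -> (-28.9, 22)

(-28.9, 22)


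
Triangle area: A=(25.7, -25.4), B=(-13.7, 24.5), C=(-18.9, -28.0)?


Area = |x_A(y_B-y_C) + x_B(y_C-y_A) + x_C(y_A-y_B)|/2
= |1349.25 + 35.62 + 943.11|/2
= 2327.98/2 = 1163.99

1163.99


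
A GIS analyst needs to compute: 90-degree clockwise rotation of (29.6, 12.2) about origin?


90° CW: (x,y) -> (y, -x)
(29.6,12.2) -> (12.2, -29.6)

(12.2, -29.6)


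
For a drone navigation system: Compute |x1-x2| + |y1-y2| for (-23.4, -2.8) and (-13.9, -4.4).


|(-23.4)-(-13.9)| + |(-2.8)-(-4.4)| = 9.5 + 1.6 = 11.1

11.1


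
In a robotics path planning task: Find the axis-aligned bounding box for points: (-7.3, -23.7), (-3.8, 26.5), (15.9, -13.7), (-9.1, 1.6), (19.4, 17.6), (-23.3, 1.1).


x range: [-23.3, 19.4]
y range: [-23.7, 26.5]
Bounding box: (-23.3,-23.7) to (19.4,26.5)

(-23.3,-23.7) to (19.4,26.5)


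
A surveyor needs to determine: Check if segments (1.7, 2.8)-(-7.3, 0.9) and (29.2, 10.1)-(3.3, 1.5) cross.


Cross products: d1=-47.43, d2=-75.62, d3=-13.45, d4=14.74
d1*d2 < 0 and d3*d4 < 0? no

No, they don't intersect


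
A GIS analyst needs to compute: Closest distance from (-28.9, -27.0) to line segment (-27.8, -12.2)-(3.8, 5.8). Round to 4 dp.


Project P onto AB: t = 0 (clamped to [0,1])
Closest point on segment: (-27.8, -12.2)
Distance: 14.8408

14.8408


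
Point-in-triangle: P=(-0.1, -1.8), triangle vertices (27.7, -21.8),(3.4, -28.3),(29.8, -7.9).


Cross products: AB x AP = -666.7, BC x BP = 771, CA x CP = -428.42
All same sign? no

No, outside


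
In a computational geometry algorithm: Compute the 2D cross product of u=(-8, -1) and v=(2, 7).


u x v = u_x*v_y - u_y*v_x = (-8)*7 - (-1)*2
= (-56) - (-2) = -54

-54


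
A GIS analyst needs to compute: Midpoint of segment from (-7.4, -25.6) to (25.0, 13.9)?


M = (((-7.4)+25)/2, ((-25.6)+13.9)/2)
= (8.8, -5.85)

(8.8, -5.85)


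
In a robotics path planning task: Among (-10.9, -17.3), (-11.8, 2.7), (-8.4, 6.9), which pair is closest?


d(P0,P1) = 20.0202, d(P0,P2) = 24.3288, d(P1,P2) = 5.4037
Closest: P1 and P2

Closest pair: (-11.8, 2.7) and (-8.4, 6.9), distance = 5.4037


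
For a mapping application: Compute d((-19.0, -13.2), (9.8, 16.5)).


dx=28.8, dy=29.7
d^2 = 28.8^2 + 29.7^2 = 1711.53
d = sqrt(1711.53) = 41.3706

41.3706


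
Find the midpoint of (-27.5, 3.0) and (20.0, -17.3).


M = (((-27.5)+20)/2, (3+(-17.3))/2)
= (-3.75, -7.15)

(-3.75, -7.15)


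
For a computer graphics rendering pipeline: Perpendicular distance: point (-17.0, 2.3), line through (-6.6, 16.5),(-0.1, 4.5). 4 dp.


|cross product| = 217.1
|line direction| = sqrt(186.25) = 13.6473
Distance = 217.1/sqrt(186.25) = 15.9079

15.9079


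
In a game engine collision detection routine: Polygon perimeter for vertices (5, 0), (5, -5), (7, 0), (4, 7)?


Sides: (5, 0)->(5, -5): sqrt(25) = 5, (5, -5)->(7, 0): sqrt(29) = 5.385165, (7, 0)->(4, 7): sqrt(58) = 7.615773, (4, 7)->(5, 0): sqrt(50) = 7.071068
Sum = 25.072006
Perimeter = 25.072

25.072


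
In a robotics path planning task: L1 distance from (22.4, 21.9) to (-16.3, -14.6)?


|22.4-(-16.3)| + |21.9-(-14.6)| = 38.7 + 36.5 = 75.2

75.2


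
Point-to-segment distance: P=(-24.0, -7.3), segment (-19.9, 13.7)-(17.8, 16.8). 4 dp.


Project P onto AB: t = 0 (clamped to [0,1])
Closest point on segment: (-19.9, 13.7)
Distance: 21.3965

21.3965


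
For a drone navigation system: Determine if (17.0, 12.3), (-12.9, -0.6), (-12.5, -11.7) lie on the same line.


Cross product: ((-12.9)-17)*((-11.7)-12.3) - ((-0.6)-12.3)*((-12.5)-17)
= 337.05

No, not collinear


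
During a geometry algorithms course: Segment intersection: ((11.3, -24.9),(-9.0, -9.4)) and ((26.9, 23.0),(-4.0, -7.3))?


Cross products: d1=1007.43, d2=-86.61, d3=-1214.17, d4=-120.13
d1*d2 < 0 and d3*d4 < 0? no

No, they don't intersect


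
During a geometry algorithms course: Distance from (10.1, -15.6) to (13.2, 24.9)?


dx=3.1, dy=40.5
d^2 = 3.1^2 + 40.5^2 = 1649.86
d = sqrt(1649.86) = 40.6185

40.6185


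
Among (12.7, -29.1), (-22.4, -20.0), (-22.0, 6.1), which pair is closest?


d(P0,P1) = 36.2604, d(P0,P2) = 49.428, d(P1,P2) = 26.1031
Closest: P1 and P2

Closest pair: (-22.4, -20.0) and (-22.0, 6.1), distance = 26.1031


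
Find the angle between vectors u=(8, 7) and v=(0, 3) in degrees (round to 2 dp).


u.v = 21, |u| = sqrt(113) = 10.6301, |v| = sqrt(9) = 3
cos(theta) = u.v/(|u||v|) = 21/sqrt(1017) = 0.658505
theta = acos(0.658505) = 48.81 degrees

48.81 degrees


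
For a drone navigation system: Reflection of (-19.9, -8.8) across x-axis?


Reflection over x-axis: (x,y) -> (x,-y)
(-19.9, -8.8) -> (-19.9, 8.8)

(-19.9, 8.8)


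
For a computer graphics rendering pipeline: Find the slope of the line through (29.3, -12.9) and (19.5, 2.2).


slope = (y2-y1)/(x2-x1) = (2.2-(-12.9))/(19.5-29.3) = 15.1/(-9.8) = -1.5408

-1.5408


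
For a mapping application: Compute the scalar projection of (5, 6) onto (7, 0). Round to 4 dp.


u.v = 35, |v| = sqrt(49) = 7
Scalar projection = u.v / |v| = 35 / sqrt(49) = 5

5


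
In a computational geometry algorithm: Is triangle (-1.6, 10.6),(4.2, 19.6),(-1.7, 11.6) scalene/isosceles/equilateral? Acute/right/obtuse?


Side lengths squared: AB^2=114.64, BC^2=98.81, CA^2=1.01
Sorted: [1.01, 98.81, 114.64]
By sides: Scalene, By angles: Obtuse

Scalene, Obtuse


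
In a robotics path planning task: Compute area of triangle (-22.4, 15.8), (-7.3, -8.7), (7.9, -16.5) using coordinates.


Area = |x_A(y_B-y_C) + x_B(y_C-y_A) + x_C(y_A-y_B)|/2
= |(-174.72) + 235.79 + 193.55|/2
= 254.62/2 = 127.31

127.31


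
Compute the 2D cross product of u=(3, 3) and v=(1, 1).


u x v = u_x*v_y - u_y*v_x = 3*1 - 3*1
= 3 - 3 = 0

0


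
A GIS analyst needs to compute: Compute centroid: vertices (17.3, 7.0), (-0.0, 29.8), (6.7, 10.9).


Centroid = ((x_A+x_B+x_C)/3, (y_A+y_B+y_C)/3)
= ((17.3+0+6.7)/3, (7+29.8+10.9)/3)
= (8, 15.9)

(8, 15.9)


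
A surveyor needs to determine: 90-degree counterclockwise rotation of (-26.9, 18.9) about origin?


90° CCW: (x,y) -> (-y, x)
(-26.9,18.9) -> (-18.9, -26.9)

(-18.9, -26.9)


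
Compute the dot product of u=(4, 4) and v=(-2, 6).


u . v = u_x*v_x + u_y*v_y = 4*(-2) + 4*6
= (-8) + 24 = 16

16


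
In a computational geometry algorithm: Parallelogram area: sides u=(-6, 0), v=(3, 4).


|u x v| = |(-6)*4 - 0*3|
= |(-24) - 0| = 24

24


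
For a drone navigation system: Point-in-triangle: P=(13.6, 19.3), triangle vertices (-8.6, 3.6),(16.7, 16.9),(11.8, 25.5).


Cross products: AB x AP = 101.95, BC x BP = 14.9, CA x CP = 165.9
All same sign? yes

Yes, inside


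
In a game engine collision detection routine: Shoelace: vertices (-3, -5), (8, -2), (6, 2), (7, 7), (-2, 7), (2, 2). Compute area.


Shoelace sum: ((-3)*(-2) - 8*(-5)) + (8*2 - 6*(-2)) + (6*7 - 7*2) + (7*7 - (-2)*7) + ((-2)*2 - 2*7) + (2*(-5) - (-3)*2)
= 143
Area = |143|/2 = 71.5

71.5


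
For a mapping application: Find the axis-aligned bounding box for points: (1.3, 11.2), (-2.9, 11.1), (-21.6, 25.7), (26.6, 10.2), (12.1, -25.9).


x range: [-21.6, 26.6]
y range: [-25.9, 25.7]
Bounding box: (-21.6,-25.9) to (26.6,25.7)

(-21.6,-25.9) to (26.6,25.7)


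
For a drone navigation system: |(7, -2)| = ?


|u| = sqrt(7^2 + (-2)^2) = sqrt(53) = 7.2801

7.2801


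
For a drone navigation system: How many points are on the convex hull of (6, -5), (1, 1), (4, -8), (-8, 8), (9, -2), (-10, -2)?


Convex hull vertices (CCW): (-10, -2), (4, -8), (9, -2), (-8, 8)
Count = 4

4


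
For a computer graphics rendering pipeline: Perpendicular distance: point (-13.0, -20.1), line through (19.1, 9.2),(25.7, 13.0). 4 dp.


|cross product| = 71.4
|line direction| = sqrt(58) = 7.6158
Distance = 71.4/sqrt(58) = 9.3753

9.3753


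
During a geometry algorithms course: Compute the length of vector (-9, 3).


|u| = sqrt((-9)^2 + 3^2) = sqrt(90) = 9.4868

9.4868


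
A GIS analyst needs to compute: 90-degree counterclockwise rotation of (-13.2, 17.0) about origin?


90° CCW: (x,y) -> (-y, x)
(-13.2,17) -> (-17, -13.2)

(-17, -13.2)


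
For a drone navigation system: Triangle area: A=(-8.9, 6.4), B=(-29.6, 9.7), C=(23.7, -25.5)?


Area = |x_A(y_B-y_C) + x_B(y_C-y_A) + x_C(y_A-y_B)|/2
= |(-313.28) + 944.24 + (-78.21)|/2
= 552.75/2 = 276.375

276.375


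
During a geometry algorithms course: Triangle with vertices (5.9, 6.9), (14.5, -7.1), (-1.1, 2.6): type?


Side lengths squared: AB^2=269.96, BC^2=337.45, CA^2=67.49
Sorted: [67.49, 269.96, 337.45]
By sides: Scalene, By angles: Right

Scalene, Right


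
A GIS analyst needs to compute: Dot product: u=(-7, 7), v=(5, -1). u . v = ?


u . v = u_x*v_x + u_y*v_y = (-7)*5 + 7*(-1)
= (-35) + (-7) = -42

-42


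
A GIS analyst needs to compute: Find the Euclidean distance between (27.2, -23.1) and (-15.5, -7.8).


dx=-42.7, dy=15.3
d^2 = (-42.7)^2 + 15.3^2 = 2057.38
d = sqrt(2057.38) = 45.3584

45.3584


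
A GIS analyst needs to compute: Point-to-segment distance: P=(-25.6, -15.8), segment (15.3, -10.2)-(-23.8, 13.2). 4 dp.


Project P onto AB: t = 0.7071 (clamped to [0,1])
Closest point on segment: (-12.3466, 6.3456)
Distance: 25.8085

25.8085


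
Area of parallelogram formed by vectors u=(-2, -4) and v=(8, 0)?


|u x v| = |(-2)*0 - (-4)*8|
= |0 - (-32)| = 32

32


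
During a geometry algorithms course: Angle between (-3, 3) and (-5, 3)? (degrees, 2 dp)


u.v = 24, |u| = sqrt(18) = 4.2426, |v| = sqrt(34) = 5.831
cos(theta) = u.v/(|u||v|) = 24/sqrt(612) = 0.970143
theta = acos(0.970143) = 14.04 degrees

14.04 degrees


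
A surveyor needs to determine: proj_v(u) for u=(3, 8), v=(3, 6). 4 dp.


u.v = 57, |v| = sqrt(45) = 6.7082
Scalar projection = u.v / |v| = 57 / sqrt(45) = 8.4971

8.4971


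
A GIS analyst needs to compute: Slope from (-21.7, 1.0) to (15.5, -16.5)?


slope = (y2-y1)/(x2-x1) = ((-16.5)-1)/(15.5-(-21.7)) = (-17.5)/37.2 = -0.4704

-0.4704


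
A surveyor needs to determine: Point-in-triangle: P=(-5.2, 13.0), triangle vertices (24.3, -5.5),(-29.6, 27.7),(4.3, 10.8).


Cross products: AB x AP = -17.75, BC x BP = -85.97, CA x CP = -110.85
All same sign? yes

Yes, inside


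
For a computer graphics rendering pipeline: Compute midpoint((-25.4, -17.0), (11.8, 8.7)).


M = (((-25.4)+11.8)/2, ((-17)+8.7)/2)
= (-6.8, -4.15)

(-6.8, -4.15)


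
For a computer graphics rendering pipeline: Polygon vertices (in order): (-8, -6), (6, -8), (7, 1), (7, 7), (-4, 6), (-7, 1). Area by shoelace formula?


Shoelace sum: ((-8)*(-8) - 6*(-6)) + (6*1 - 7*(-8)) + (7*7 - 7*1) + (7*6 - (-4)*7) + ((-4)*1 - (-7)*6) + ((-7)*(-6) - (-8)*1)
= 362
Area = |362|/2 = 181

181


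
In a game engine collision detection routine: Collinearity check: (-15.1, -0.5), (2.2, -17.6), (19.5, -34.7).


Cross product: (2.2-(-15.1))*((-34.7)-(-0.5)) - ((-17.6)-(-0.5))*(19.5-(-15.1))
= 0

Yes, collinear


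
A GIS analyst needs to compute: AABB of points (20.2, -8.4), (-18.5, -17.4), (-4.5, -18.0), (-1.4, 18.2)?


x range: [-18.5, 20.2]
y range: [-18, 18.2]
Bounding box: (-18.5,-18) to (20.2,18.2)

(-18.5,-18) to (20.2,18.2)


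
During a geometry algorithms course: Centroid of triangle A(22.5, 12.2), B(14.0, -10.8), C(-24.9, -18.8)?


Centroid = ((x_A+x_B+x_C)/3, (y_A+y_B+y_C)/3)
= ((22.5+14+(-24.9))/3, (12.2+(-10.8)+(-18.8))/3)
= (3.8667, -5.8)

(3.8667, -5.8)


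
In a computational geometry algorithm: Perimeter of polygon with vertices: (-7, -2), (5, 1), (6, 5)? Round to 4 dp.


Sides: (-7, -2)->(5, 1): sqrt(153) = 12.369317, (5, 1)->(6, 5): sqrt(17) = 4.123106, (6, 5)->(-7, -2): sqrt(218) = 14.764823
Sum = 31.257246
Perimeter = 31.2572

31.2572


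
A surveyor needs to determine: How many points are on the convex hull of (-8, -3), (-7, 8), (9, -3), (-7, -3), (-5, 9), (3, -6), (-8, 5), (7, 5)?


Convex hull vertices (CCW): (-8, -3), (3, -6), (9, -3), (7, 5), (-5, 9), (-7, 8), (-8, 5)
Count = 7

7


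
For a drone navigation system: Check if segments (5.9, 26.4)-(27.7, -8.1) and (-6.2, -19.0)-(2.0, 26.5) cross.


Cross products: d1=-178.27, d2=-1453.07, d3=-1407.17, d4=-132.37
d1*d2 < 0 and d3*d4 < 0? no

No, they don't intersect


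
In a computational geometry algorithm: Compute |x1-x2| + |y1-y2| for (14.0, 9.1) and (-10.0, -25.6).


|14-(-10)| + |9.1-(-25.6)| = 24 + 34.7 = 58.7

58.7


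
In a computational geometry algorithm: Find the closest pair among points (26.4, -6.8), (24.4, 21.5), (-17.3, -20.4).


d(P0,P1) = 28.3706, d(P0,P2) = 45.7673, d(P1,P2) = 59.1143
Closest: P0 and P1

Closest pair: (26.4, -6.8) and (24.4, 21.5), distance = 28.3706


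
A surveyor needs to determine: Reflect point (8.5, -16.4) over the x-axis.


Reflection over x-axis: (x,y) -> (x,-y)
(8.5, -16.4) -> (8.5, 16.4)

(8.5, 16.4)


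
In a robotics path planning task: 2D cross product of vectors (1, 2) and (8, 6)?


u x v = u_x*v_y - u_y*v_x = 1*6 - 2*8
= 6 - 16 = -10

-10


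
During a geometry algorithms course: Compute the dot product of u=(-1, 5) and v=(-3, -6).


u . v = u_x*v_x + u_y*v_y = (-1)*(-3) + 5*(-6)
= 3 + (-30) = -27

-27


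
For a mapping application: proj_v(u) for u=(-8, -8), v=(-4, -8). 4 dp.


u.v = 96, |v| = sqrt(80) = 8.9443
Scalar projection = u.v / |v| = 96 / sqrt(80) = 10.7331

10.7331


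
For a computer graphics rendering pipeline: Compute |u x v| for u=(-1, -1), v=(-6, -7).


|u x v| = |(-1)*(-7) - (-1)*(-6)|
= |7 - 6| = 1

1


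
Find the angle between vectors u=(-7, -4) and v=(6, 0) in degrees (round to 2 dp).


u.v = -42, |u| = sqrt(65) = 8.0623, |v| = sqrt(36) = 6
cos(theta) = u.v/(|u||v|) = -42/sqrt(2340) = -0.868243
theta = acos(-0.868243) = 150.26 degrees

150.26 degrees


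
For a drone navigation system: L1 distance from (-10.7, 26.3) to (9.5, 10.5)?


|(-10.7)-9.5| + |26.3-10.5| = 20.2 + 15.8 = 36

36


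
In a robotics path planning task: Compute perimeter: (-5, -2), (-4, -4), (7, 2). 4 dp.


Sides: (-5, -2)->(-4, -4): sqrt(5) = 2.236068, (-4, -4)->(7, 2): sqrt(157) = 12.529964, (7, 2)->(-5, -2): sqrt(160) = 12.649111
Sum = 27.415143
Perimeter = 27.4151

27.4151


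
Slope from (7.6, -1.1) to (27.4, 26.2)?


slope = (y2-y1)/(x2-x1) = (26.2-(-1.1))/(27.4-7.6) = 27.3/19.8 = 1.3788

1.3788


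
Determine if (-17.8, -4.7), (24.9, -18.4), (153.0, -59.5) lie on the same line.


Cross product: (24.9-(-17.8))*((-59.5)-(-4.7)) - ((-18.4)-(-4.7))*(153-(-17.8))
= 0

Yes, collinear


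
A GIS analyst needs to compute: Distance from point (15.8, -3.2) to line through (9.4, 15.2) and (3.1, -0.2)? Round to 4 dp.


|cross product| = 214.48
|line direction| = sqrt(276.85) = 16.6388
Distance = 214.48/sqrt(276.85) = 12.8903

12.8903


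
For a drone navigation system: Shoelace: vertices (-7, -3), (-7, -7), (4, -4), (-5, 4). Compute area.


Shoelace sum: ((-7)*(-7) - (-7)*(-3)) + ((-7)*(-4) - 4*(-7)) + (4*4 - (-5)*(-4)) + ((-5)*(-3) - (-7)*4)
= 123
Area = |123|/2 = 61.5

61.5


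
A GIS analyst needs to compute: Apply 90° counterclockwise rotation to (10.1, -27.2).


90° CCW: (x,y) -> (-y, x)
(10.1,-27.2) -> (27.2, 10.1)

(27.2, 10.1)


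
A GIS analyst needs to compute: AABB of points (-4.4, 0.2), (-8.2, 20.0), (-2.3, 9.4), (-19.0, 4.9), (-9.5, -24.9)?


x range: [-19, -2.3]
y range: [-24.9, 20]
Bounding box: (-19,-24.9) to (-2.3,20)

(-19,-24.9) to (-2.3,20)


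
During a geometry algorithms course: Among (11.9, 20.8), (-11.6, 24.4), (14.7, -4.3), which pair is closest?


d(P0,P1) = 23.7741, d(P0,P2) = 25.2557, d(P1,P2) = 38.9279
Closest: P0 and P1

Closest pair: (11.9, 20.8) and (-11.6, 24.4), distance = 23.7741


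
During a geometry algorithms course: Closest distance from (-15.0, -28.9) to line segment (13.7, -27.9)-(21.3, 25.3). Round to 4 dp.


Project P onto AB: t = 0 (clamped to [0,1])
Closest point on segment: (13.7, -27.9)
Distance: 28.7174

28.7174


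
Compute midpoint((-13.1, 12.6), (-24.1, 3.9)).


M = (((-13.1)+(-24.1))/2, (12.6+3.9)/2)
= (-18.6, 8.25)

(-18.6, 8.25)


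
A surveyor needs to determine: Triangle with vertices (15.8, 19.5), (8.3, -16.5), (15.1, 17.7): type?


Side lengths squared: AB^2=1352.25, BC^2=1215.88, CA^2=3.73
Sorted: [3.73, 1215.88, 1352.25]
By sides: Scalene, By angles: Obtuse

Scalene, Obtuse


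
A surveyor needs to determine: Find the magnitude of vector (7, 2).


|u| = sqrt(7^2 + 2^2) = sqrt(53) = 7.2801

7.2801


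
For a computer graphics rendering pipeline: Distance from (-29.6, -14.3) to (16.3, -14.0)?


dx=45.9, dy=0.3
d^2 = 45.9^2 + 0.3^2 = 2106.9
d = sqrt(2106.9) = 45.901

45.901


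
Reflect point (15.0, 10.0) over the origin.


Reflection over origin: (x,y) -> (-x,-y)
(15, 10) -> (-15, -10)

(-15, -10)


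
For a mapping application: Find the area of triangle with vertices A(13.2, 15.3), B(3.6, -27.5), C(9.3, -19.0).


Area = |x_A(y_B-y_C) + x_B(y_C-y_A) + x_C(y_A-y_B)|/2
= |(-112.2) + (-123.48) + 398.04|/2
= 162.36/2 = 81.18

81.18


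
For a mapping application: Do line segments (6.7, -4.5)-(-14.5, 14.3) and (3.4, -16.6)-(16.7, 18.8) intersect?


Cross products: d1=44.11, d2=1044.63, d3=318.56, d4=-681.96
d1*d2 < 0 and d3*d4 < 0? no

No, they don't intersect


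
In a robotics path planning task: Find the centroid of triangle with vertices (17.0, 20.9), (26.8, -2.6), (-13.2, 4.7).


Centroid = ((x_A+x_B+x_C)/3, (y_A+y_B+y_C)/3)
= ((17+26.8+(-13.2))/3, (20.9+(-2.6)+4.7)/3)
= (10.2, 7.6667)

(10.2, 7.6667)


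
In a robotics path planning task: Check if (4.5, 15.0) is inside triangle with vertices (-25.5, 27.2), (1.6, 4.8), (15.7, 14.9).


Cross products: AB x AP = 341.38, BC x BP = 114.53, CA x CP = 133.64
All same sign? yes

Yes, inside


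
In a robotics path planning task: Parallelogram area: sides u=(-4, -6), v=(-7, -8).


|u x v| = |(-4)*(-8) - (-6)*(-7)|
= |32 - 42| = 10

10


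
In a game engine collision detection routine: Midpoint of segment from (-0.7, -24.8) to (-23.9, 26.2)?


M = (((-0.7)+(-23.9))/2, ((-24.8)+26.2)/2)
= (-12.3, 0.7)

(-12.3, 0.7)


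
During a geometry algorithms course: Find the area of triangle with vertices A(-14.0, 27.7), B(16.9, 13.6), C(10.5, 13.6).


Area = |x_A(y_B-y_C) + x_B(y_C-y_A) + x_C(y_A-y_B)|/2
= |0 + (-238.29) + 148.05|/2
= 90.24/2 = 45.12

45.12


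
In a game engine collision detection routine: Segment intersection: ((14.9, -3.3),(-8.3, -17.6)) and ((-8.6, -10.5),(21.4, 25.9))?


Cross products: d1=-639.4, d2=-223.92, d3=-169.01, d4=-584.49
d1*d2 < 0 and d3*d4 < 0? no

No, they don't intersect


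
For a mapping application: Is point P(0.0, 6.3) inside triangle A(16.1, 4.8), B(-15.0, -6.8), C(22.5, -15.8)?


Cross products: AB x AP = -233.41, BC x BP = 626.25, CA x CP = 322.06
All same sign? no

No, outside


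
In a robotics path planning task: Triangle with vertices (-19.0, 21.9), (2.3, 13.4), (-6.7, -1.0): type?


Side lengths squared: AB^2=525.94, BC^2=288.36, CA^2=675.7
Sorted: [288.36, 525.94, 675.7]
By sides: Scalene, By angles: Acute

Scalene, Acute


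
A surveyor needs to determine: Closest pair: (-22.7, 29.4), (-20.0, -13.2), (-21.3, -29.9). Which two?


d(P0,P1) = 42.6855, d(P0,P2) = 59.3165, d(P1,P2) = 16.7505
Closest: P1 and P2

Closest pair: (-20.0, -13.2) and (-21.3, -29.9), distance = 16.7505


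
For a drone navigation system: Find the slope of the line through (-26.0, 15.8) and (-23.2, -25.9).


slope = (y2-y1)/(x2-x1) = ((-25.9)-15.8)/((-23.2)-(-26)) = (-41.7)/2.8 = -14.8929

-14.8929


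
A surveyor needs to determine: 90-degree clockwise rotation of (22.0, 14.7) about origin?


90° CW: (x,y) -> (y, -x)
(22,14.7) -> (14.7, -22)

(14.7, -22)


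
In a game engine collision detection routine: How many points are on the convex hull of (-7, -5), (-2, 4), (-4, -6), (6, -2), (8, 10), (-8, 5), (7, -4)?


Convex hull vertices (CCW): (-8, 5), (-7, -5), (-4, -6), (7, -4), (8, 10)
Count = 5

5


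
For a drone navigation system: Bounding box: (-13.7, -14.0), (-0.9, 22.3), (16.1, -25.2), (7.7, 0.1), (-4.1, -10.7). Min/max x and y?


x range: [-13.7, 16.1]
y range: [-25.2, 22.3]
Bounding box: (-13.7,-25.2) to (16.1,22.3)

(-13.7,-25.2) to (16.1,22.3)


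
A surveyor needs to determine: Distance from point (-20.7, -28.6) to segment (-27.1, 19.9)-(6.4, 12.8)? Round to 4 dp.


Project P onto AB: t = 0.4765 (clamped to [0,1])
Closest point on segment: (-11.1379, 16.517)
Distance: 46.1192

46.1192


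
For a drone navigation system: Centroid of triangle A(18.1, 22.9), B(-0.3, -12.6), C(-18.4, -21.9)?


Centroid = ((x_A+x_B+x_C)/3, (y_A+y_B+y_C)/3)
= ((18.1+(-0.3)+(-18.4))/3, (22.9+(-12.6)+(-21.9))/3)
= (-0.2, -3.8667)

(-0.2, -3.8667)


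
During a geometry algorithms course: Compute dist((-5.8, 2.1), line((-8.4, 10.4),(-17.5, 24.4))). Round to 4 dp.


|cross product| = 39.13
|line direction| = sqrt(278.81) = 16.6976
Distance = 39.13/sqrt(278.81) = 2.3434

2.3434


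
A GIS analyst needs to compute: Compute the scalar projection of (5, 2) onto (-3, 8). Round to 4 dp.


u.v = 1, |v| = sqrt(73) = 8.544
Scalar projection = u.v / |v| = 1 / sqrt(73) = 0.117

0.117


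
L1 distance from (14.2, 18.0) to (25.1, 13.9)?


|14.2-25.1| + |18-13.9| = 10.9 + 4.1 = 15

15


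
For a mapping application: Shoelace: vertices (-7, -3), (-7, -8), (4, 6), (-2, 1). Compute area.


Shoelace sum: ((-7)*(-8) - (-7)*(-3)) + ((-7)*6 - 4*(-8)) + (4*1 - (-2)*6) + ((-2)*(-3) - (-7)*1)
= 54
Area = |54|/2 = 27

27


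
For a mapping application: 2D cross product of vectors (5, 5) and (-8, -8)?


u x v = u_x*v_y - u_y*v_x = 5*(-8) - 5*(-8)
= (-40) - (-40) = 0

0


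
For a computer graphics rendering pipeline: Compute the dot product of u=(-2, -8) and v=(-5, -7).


u . v = u_x*v_x + u_y*v_y = (-2)*(-5) + (-8)*(-7)
= 10 + 56 = 66

66


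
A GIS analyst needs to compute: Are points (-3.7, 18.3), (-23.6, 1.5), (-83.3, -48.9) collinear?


Cross product: ((-23.6)-(-3.7))*((-48.9)-18.3) - (1.5-18.3)*((-83.3)-(-3.7))
= 0

Yes, collinear


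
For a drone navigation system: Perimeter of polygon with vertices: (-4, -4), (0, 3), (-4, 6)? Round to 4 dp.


Sides: (-4, -4)->(0, 3): sqrt(65) = 8.062258, (0, 3)->(-4, 6): sqrt(25) = 5, (-4, 6)->(-4, -4): sqrt(100) = 10
Sum = 23.062258
Perimeter = 23.0623

23.0623


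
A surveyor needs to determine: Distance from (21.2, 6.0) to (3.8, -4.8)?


dx=-17.4, dy=-10.8
d^2 = (-17.4)^2 + (-10.8)^2 = 419.4
d = sqrt(419.4) = 20.4793

20.4793


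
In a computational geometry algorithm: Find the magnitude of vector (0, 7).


|u| = sqrt(0^2 + 7^2) = sqrt(49) = 7

7


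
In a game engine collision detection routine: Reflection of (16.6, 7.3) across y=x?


Reflection over y=x: (x,y) -> (y,x)
(16.6, 7.3) -> (7.3, 16.6)

(7.3, 16.6)


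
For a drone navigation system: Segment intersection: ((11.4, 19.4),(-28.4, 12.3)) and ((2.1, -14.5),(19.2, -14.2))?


Cross products: d1=576.9, d2=467.43, d3=1283.19, d4=1392.66
d1*d2 < 0 and d3*d4 < 0? no

No, they don't intersect


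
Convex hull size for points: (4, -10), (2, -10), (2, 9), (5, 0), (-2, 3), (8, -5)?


Convex hull vertices (CCW): (-2, 3), (2, -10), (4, -10), (8, -5), (2, 9)
Count = 5

5


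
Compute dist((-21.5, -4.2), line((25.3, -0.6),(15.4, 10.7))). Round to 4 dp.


|cross product| = 564.48
|line direction| = sqrt(225.7) = 15.0233
Distance = 564.48/sqrt(225.7) = 37.5736

37.5736


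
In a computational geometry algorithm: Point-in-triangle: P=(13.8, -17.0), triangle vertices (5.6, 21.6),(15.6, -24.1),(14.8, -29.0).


Cross products: AB x AP = -11.26, BC x BP = -14.5, CA x CP = -59.8
All same sign? yes

Yes, inside


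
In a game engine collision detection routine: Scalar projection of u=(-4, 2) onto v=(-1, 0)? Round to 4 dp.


u.v = 4, |v| = sqrt(1) = 1
Scalar projection = u.v / |v| = 4 / sqrt(1) = 4

4


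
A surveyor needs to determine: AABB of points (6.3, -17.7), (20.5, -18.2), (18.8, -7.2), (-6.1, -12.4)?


x range: [-6.1, 20.5]
y range: [-18.2, -7.2]
Bounding box: (-6.1,-18.2) to (20.5,-7.2)

(-6.1,-18.2) to (20.5,-7.2)


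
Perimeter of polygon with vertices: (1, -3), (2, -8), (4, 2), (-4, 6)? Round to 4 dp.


Sides: (1, -3)->(2, -8): sqrt(26) = 5.09902, (2, -8)->(4, 2): sqrt(104) = 10.198039, (4, 2)->(-4, 6): sqrt(80) = 8.944272, (-4, 6)->(1, -3): sqrt(106) = 10.29563
Sum = 34.536961
Perimeter = 34.537

34.537


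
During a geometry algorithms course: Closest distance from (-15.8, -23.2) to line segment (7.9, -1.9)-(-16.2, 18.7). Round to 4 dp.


Project P onto AB: t = 0.1317 (clamped to [0,1])
Closest point on segment: (4.7258, 0.8132)
Distance: 31.5902

31.5902


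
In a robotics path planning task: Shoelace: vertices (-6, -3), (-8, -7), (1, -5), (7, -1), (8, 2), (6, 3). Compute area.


Shoelace sum: ((-6)*(-7) - (-8)*(-3)) + ((-8)*(-5) - 1*(-7)) + (1*(-1) - 7*(-5)) + (7*2 - 8*(-1)) + (8*3 - 6*2) + (6*(-3) - (-6)*3)
= 133
Area = |133|/2 = 66.5

66.5


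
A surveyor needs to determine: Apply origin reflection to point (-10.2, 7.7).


Reflection over origin: (x,y) -> (-x,-y)
(-10.2, 7.7) -> (10.2, -7.7)

(10.2, -7.7)


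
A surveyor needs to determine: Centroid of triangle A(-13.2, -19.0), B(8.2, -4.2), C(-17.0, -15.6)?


Centroid = ((x_A+x_B+x_C)/3, (y_A+y_B+y_C)/3)
= (((-13.2)+8.2+(-17))/3, ((-19)+(-4.2)+(-15.6))/3)
= (-7.3333, -12.9333)

(-7.3333, -12.9333)


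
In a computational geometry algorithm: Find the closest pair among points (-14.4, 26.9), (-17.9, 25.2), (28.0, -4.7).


d(P0,P1) = 3.891, d(P0,P2) = 52.8802, d(P1,P2) = 54.7797
Closest: P0 and P1

Closest pair: (-14.4, 26.9) and (-17.9, 25.2), distance = 3.891


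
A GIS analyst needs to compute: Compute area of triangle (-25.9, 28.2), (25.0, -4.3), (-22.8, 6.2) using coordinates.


Area = |x_A(y_B-y_C) + x_B(y_C-y_A) + x_C(y_A-y_B)|/2
= |271.95 + (-550) + (-741)|/2
= 1019.05/2 = 509.525

509.525


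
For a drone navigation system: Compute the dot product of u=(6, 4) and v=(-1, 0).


u . v = u_x*v_x + u_y*v_y = 6*(-1) + 4*0
= (-6) + 0 = -6

-6


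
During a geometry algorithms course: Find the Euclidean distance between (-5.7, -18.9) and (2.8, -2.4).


dx=8.5, dy=16.5
d^2 = 8.5^2 + 16.5^2 = 344.5
d = sqrt(344.5) = 18.5607

18.5607


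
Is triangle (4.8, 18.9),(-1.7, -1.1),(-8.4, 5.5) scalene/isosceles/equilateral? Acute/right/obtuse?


Side lengths squared: AB^2=442.25, BC^2=88.45, CA^2=353.8
Sorted: [88.45, 353.8, 442.25]
By sides: Scalene, By angles: Right

Scalene, Right


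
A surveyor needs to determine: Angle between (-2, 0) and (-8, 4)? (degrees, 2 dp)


u.v = 16, |u| = sqrt(4) = 2, |v| = sqrt(80) = 8.9443
cos(theta) = u.v/(|u||v|) = 16/sqrt(320) = 0.894427
theta = acos(0.894427) = 26.57 degrees

26.57 degrees


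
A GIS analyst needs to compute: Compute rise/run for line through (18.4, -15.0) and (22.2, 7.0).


slope = (y2-y1)/(x2-x1) = (7-(-15))/(22.2-18.4) = 22/3.8 = 5.7895

5.7895


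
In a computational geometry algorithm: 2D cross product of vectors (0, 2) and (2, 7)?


u x v = u_x*v_y - u_y*v_x = 0*7 - 2*2
= 0 - 4 = -4

-4


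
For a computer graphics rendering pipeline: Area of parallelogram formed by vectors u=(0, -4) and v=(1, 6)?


|u x v| = |0*6 - (-4)*1|
= |0 - (-4)| = 4

4


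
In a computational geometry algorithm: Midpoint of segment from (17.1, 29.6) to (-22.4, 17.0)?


M = ((17.1+(-22.4))/2, (29.6+17)/2)
= (-2.65, 23.3)

(-2.65, 23.3)


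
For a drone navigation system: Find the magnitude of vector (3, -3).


|u| = sqrt(3^2 + (-3)^2) = sqrt(18) = 4.2426

4.2426


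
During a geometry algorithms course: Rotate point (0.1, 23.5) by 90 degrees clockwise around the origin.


90° CW: (x,y) -> (y, -x)
(0.1,23.5) -> (23.5, -0.1)

(23.5, -0.1)


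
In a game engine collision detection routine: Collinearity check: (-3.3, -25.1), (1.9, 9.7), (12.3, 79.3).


Cross product: (1.9-(-3.3))*(79.3-(-25.1)) - (9.7-(-25.1))*(12.3-(-3.3))
= 0

Yes, collinear


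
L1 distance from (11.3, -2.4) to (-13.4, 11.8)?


|11.3-(-13.4)| + |(-2.4)-11.8| = 24.7 + 14.2 = 38.9

38.9


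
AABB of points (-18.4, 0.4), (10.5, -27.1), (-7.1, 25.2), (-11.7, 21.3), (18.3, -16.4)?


x range: [-18.4, 18.3]
y range: [-27.1, 25.2]
Bounding box: (-18.4,-27.1) to (18.3,25.2)

(-18.4,-27.1) to (18.3,25.2)


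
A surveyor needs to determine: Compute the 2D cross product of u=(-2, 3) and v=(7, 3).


u x v = u_x*v_y - u_y*v_x = (-2)*3 - 3*7
= (-6) - 21 = -27

-27


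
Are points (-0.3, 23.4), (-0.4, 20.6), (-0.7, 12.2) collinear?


Cross product: ((-0.4)-(-0.3))*(12.2-23.4) - (20.6-23.4)*((-0.7)-(-0.3))
= 0

Yes, collinear


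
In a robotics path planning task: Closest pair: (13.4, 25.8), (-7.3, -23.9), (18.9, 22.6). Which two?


d(P0,P1) = 53.8385, d(P0,P2) = 6.3632, d(P1,P2) = 53.3731
Closest: P0 and P2

Closest pair: (13.4, 25.8) and (18.9, 22.6), distance = 6.3632


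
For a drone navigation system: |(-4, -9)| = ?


|u| = sqrt((-4)^2 + (-9)^2) = sqrt(97) = 9.8489

9.8489


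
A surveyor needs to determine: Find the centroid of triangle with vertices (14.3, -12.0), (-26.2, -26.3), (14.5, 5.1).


Centroid = ((x_A+x_B+x_C)/3, (y_A+y_B+y_C)/3)
= ((14.3+(-26.2)+14.5)/3, ((-12)+(-26.3)+5.1)/3)
= (0.8667, -11.0667)

(0.8667, -11.0667)


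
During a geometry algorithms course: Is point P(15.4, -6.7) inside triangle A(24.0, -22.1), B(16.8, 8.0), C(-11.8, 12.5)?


Cross products: AB x AP = 147.98, BC x BP = 426.72, CA x CP = 253.76
All same sign? yes

Yes, inside


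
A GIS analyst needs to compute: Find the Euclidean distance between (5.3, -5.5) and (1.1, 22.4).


dx=-4.2, dy=27.9
d^2 = (-4.2)^2 + 27.9^2 = 796.05
d = sqrt(796.05) = 28.2144

28.2144


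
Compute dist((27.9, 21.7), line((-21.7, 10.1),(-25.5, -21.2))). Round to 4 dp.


|cross product| = 1508.4
|line direction| = sqrt(994.13) = 31.5298
Distance = 1508.4/sqrt(994.13) = 47.8404

47.8404


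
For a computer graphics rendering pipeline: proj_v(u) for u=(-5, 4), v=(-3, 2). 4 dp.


u.v = 23, |v| = sqrt(13) = 3.6056
Scalar projection = u.v / |v| = 23 / sqrt(13) = 6.3791

6.3791


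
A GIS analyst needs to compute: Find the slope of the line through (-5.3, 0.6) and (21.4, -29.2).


slope = (y2-y1)/(x2-x1) = ((-29.2)-0.6)/(21.4-(-5.3)) = (-29.8)/26.7 = -1.1161

-1.1161


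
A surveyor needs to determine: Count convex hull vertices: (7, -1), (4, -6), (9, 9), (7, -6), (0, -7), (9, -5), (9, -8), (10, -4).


Convex hull vertices (CCW): (0, -7), (9, -8), (10, -4), (9, 9)
Count = 4

4


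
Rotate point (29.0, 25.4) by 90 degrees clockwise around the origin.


90° CW: (x,y) -> (y, -x)
(29,25.4) -> (25.4, -29)

(25.4, -29)


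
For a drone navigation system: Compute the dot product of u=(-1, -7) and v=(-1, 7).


u . v = u_x*v_x + u_y*v_y = (-1)*(-1) + (-7)*7
= 1 + (-49) = -48

-48


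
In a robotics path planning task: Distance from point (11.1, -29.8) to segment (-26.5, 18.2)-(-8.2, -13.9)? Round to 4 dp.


Project P onto AB: t = 1 (clamped to [0,1])
Closest point on segment: (-8.2, -13.9)
Distance: 25.006

25.006


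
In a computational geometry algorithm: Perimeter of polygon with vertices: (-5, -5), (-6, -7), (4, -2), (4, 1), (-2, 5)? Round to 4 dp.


Sides: (-5, -5)->(-6, -7): sqrt(5) = 2.236068, (-6, -7)->(4, -2): sqrt(125) = 11.18034, (4, -2)->(4, 1): sqrt(9) = 3, (4, 1)->(-2, 5): sqrt(52) = 7.211103, (-2, 5)->(-5, -5): sqrt(109) = 10.440307
Sum = 34.067818
Perimeter = 34.0678

34.0678


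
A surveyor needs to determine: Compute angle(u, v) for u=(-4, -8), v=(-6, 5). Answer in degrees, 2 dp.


u.v = -16, |u| = sqrt(80) = 8.9443, |v| = sqrt(61) = 7.8102
cos(theta) = u.v/(|u||v|) = -16/sqrt(4880) = -0.229039
theta = acos(-0.229039) = 103.24 degrees

103.24 degrees
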